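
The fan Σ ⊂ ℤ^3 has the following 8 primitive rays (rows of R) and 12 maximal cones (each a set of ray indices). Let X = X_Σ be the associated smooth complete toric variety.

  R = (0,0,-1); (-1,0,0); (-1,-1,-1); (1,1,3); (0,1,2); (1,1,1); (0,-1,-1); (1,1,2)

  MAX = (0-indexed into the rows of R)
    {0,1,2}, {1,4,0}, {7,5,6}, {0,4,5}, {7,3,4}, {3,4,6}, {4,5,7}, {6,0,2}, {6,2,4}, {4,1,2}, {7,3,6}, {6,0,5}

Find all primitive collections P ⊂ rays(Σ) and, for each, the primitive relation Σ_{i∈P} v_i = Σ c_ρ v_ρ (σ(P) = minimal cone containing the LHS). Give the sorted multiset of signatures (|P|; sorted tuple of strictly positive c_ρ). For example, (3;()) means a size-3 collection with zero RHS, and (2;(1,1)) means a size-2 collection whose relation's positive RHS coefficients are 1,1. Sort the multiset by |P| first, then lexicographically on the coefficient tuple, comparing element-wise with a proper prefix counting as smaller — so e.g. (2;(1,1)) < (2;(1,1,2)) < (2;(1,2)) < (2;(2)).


14 collections generate NE(X_Σ); each relation:

  P={2,5}:  v_{2} + v_{5} = 0 ; sig = (2;())
  P={0,3}:  v_{0} + v_{3} = v_{7} ; sig = (2;(1))
  P={0,7}:  v_{0} + v_{7} = v_{5} ; sig = (2;(1))
  P={1,6}:  v_{1} + v_{6} = v_{2} ; sig = (2;(1))
  P={1,7}:  v_{1} + v_{7} = v_{4} ; sig = (2;(1))
  P={1,5}:  v_{1} + v_{5} = v_{0} + v_{4} ; sig = (2;(1,1))
  P={2,7}:  v_{2} + v_{7} = v_{4} + v_{6} ; sig = (2;(1,1))
  P={1,3}:  v_{1} + v_{3} = 2·v_{4} + v_{6} ; sig = (2;(1,2))
  P={3,5}:  v_{3} + v_{5} = 2·v_{7} ; sig = (2;(2))
  P={2,3}:  v_{2} + v_{3} = 2·v_{4} + 2·v_{6} ; sig = (2;(2,2))
  P={0,4,6}:  v_{0} + v_{4} + v_{6} = 0 ; sig = (3;())
  P={0,2,4}:  v_{0} + v_{2} + v_{4} = v_{1} ; sig = (3;(1))
  P={4,5,6}:  v_{4} + v_{5} + v_{6} = v_{7} ; sig = (3;(1))
  P={4,6,7}:  v_{4} + v_{6} + v_{7} = v_{3} ; sig = (3;(1))

Sorted signature multiset PRS(X):
[(2;()), (2;(1)), (2;(1)), (2;(1)), (2;(1)), (2;(1,1)), (2;(1,1)), (2;(1,2)), (2;(2)), (2;(2,2)), (3;()), (3;(1)), (3;(1)), (3;(1))]


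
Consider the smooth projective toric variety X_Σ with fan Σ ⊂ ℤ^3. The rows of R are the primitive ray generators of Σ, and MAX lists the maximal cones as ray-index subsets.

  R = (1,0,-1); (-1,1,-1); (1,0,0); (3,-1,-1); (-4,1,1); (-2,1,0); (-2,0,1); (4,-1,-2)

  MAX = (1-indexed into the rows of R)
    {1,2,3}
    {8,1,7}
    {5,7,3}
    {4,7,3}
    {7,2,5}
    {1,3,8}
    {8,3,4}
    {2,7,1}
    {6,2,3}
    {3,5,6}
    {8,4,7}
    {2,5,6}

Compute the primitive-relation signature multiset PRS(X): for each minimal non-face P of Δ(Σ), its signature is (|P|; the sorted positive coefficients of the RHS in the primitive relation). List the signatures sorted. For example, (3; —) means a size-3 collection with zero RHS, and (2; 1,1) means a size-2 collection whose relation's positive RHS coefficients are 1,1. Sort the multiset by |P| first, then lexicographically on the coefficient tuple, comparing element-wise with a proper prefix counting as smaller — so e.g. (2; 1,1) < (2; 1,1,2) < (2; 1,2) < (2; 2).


The 14 primitive collections of Σ (r=8, n=3):

  P = {1,4}:  v_{1} + v_{4} = v_{8}  ⟹  sig = (2; 1)
  P = {1,6}:  v_{1} + v_{6} = v_{2}  ⟹  sig = (2; 1)
  P = {4,6}:  v_{4} + v_{6} = v_{1}  ⟹  sig = (2; 1)
  P = {6,7}:  v_{6} + v_{7} = v_{5}  ⟹  sig = (2; 1)
  P = {1,5}:  v_{1} + v_{5} = v_{2} + v_{7}  ⟹  sig = (2; 1,1)
  P = {4,5}:  v_{4} + v_{5} = v_{1} + v_{7}  ⟹  sig = (2; 1,1)
  P = {5,8}:  v_{5} + v_{8} = 2·v_{1} + v_{7}  ⟹  sig = (2; 1,2)
  P = {2,4}:  v_{2} + v_{4} = 2·v_{1}  ⟹  sig = (2; 2)
  P = {6,8}:  v_{6} + v_{8} = 2·v_{1}  ⟹  sig = (2; 2)
  P = {2,8}:  v_{2} + v_{8} = 3·v_{1}  ⟹  sig = (2; 3)
  P = {1,3,7}:  v_{1} + v_{3} + v_{7} = 0  ⟹  sig = (3; —)
  P = {2,3,7}:  v_{2} + v_{3} + v_{7} = v_{6}  ⟹  sig = (3; 1)
  P = {3,7,8}:  v_{3} + v_{7} + v_{8} = v_{4}  ⟹  sig = (3; 1)
  P = {2,3,5}:  v_{2} + v_{3} + v_{5} = 2·v_{6}  ⟹  sig = (3; 2)

so the primitive-relation signature multiset is
    |P|=2: 10 collections, coeffs (1), (1), (1), (1), (1,1), (1,1), (1,2), (2), (2), (3)
    |P|=3: 4 collections, coeffs (), (1), (1), (2)


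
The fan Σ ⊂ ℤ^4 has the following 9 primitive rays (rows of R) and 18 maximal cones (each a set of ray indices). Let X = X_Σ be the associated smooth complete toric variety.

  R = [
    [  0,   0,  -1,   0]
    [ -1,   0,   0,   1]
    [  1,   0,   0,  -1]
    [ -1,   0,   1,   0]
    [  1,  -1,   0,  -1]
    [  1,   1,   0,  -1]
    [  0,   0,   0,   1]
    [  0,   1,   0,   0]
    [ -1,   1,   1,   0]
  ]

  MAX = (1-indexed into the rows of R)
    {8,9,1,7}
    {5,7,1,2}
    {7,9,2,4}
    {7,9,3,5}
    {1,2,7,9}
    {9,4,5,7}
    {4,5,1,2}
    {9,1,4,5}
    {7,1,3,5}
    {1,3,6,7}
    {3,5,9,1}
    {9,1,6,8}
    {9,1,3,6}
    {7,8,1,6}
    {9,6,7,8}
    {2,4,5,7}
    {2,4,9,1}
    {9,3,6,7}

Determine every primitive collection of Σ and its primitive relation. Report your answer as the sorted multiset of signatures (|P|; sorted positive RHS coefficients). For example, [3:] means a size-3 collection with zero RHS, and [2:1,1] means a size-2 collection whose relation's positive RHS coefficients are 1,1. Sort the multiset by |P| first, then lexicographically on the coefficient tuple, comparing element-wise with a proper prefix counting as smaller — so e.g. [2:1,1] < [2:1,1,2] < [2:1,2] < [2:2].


14 minimal non-faces of Δ(Σ) (on 9 rays):

  • {2,3}:  v_{2} + v_{3} = 0 ; sig = [2:]
  • {2,6}:  v_{2} + v_{6} = v_{8} ; sig = [2:1]
  • {3,8}:  v_{3} + v_{8} = v_{6} ; sig = [2:1]
  • {4,8}:  v_{4} + v_{8} = v_{9} ; sig = [2:1]
  • {5,8}:  v_{5} + v_{8} = v_{3} ; sig = [2:1]
  • {3,4}:  v_{3} + v_{4} = v_{5} + v_{9} ; sig = [2:1,1]
  • {4,6}:  v_{4} + v_{6} = v_{3} + v_{9} ; sig = [2:1,1]
  • {2,8}:  v_{2} + v_{8} = v_{1} + v_{7} + v_{9} ; sig = [2:1,1,1]
  • {5,6}:  v_{5} + v_{6} = 2·v_{3} ; sig = [2:2]
  • {1,4,7}:  v_{1} + v_{4} + v_{7} = v_{2} ; sig = [3:1]
  • {2,5,9}:  v_{2} + v_{5} + v_{9} = v_{4} ; sig = [3:1]
  • {1,5,7,9}:  v_{1} + v_{5} + v_{7} + v_{9} = 0 ; sig = [4:]
  • {1,3,7,9}:  v_{1} + v_{3} + v_{7} + v_{9} = v_{8} ; sig = [4:1]
  • {1,6,7,9}:  v_{1} + v_{6} + v_{7} + v_{9} = 2·v_{8} ; sig = [4:2]

so the primitive-relation signature multiset is
{ [2:],  [2:1] ×4,  [2:1,1] ×2,  [2:1,1,1],  [2:2],  [3:1] ×2,  [4:],  [4:1],  [4:2] }


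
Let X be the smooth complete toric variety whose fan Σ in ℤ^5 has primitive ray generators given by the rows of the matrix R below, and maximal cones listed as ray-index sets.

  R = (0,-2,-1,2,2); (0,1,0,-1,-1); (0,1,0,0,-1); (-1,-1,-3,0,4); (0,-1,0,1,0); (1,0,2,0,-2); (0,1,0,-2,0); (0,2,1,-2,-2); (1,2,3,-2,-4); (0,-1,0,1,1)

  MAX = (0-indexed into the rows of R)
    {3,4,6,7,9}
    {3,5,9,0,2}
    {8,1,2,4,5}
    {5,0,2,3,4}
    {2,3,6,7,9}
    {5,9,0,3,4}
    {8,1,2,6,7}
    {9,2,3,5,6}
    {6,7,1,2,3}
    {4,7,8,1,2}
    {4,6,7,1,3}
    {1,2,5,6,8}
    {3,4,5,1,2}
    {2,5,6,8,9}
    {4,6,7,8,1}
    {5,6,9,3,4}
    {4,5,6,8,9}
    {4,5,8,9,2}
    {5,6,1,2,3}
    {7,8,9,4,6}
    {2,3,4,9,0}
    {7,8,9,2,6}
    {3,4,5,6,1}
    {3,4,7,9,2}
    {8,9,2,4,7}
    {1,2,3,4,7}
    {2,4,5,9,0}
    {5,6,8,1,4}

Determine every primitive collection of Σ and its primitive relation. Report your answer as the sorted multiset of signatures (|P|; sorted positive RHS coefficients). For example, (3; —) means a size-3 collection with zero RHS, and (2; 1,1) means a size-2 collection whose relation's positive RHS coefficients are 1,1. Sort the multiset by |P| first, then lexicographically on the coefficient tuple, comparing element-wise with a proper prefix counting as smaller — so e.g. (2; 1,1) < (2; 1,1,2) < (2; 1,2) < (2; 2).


The 9 primitive collections of Σ (r=10, n=5):

  • {0,7}:  v_{0} + v_{7} = 0  →  sig = (2; —)
  • {1,9}:  v_{1} + v_{9} = 0  →  sig = (2; —)
  • {0,8}:  v_{0} + v_{8} = v_{5}  →  sig = (2; 1)
  • {3,8}:  v_{3} + v_{8} = v_{6}  →  sig = (2; 1)
  • {5,7}:  v_{5} + v_{7} = v_{8}  →  sig = (2; 1)
  • {0,6}:  v_{0} + v_{6} = v_{3} + v_{5}  →  sig = (2; 1,1)
  • {0,1}:  v_{0} + v_{1} = v_{2} + v_{3} + v_{4} + v_{5}  →  sig = (2; 1,1,1,1)
  • {2,4,6}:  v_{2} + v_{4} + v_{6} = v_{1}  →  sig = (3; 1)
  • {2,3,4,5,9}:  v_{2} + v_{3} + v_{4} + v_{5} + v_{9} = v_{0}  →  sig = (5; 1)

Sorted signature multiset PRS(X):
    (2; —)
    (2; —)
    (2; 1)
    (2; 1)
    (2; 1)
    (2; 1,1)
    (2; 1,1,1,1)
    (3; 1)
    (5; 1)


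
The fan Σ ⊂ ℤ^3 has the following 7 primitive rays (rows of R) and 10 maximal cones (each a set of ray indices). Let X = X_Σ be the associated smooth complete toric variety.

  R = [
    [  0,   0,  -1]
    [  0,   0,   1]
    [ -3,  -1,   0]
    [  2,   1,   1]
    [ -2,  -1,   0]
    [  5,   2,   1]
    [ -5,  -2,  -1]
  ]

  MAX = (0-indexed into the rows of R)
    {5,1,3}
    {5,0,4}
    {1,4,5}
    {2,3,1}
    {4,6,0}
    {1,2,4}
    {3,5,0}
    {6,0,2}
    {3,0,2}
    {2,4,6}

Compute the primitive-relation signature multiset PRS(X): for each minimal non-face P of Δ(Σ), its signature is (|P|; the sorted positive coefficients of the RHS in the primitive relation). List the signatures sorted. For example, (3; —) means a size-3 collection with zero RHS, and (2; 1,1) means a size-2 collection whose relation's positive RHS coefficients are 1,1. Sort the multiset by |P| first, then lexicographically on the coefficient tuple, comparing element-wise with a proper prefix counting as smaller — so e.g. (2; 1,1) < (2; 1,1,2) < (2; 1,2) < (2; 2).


Primitive collections (7):

  {0,1}:  v_{0} + v_{1} = 0 ; sig = (2; —)
  {5,6}:  v_{5} + v_{6} = 0 ; sig = (2; —)
  {2,5}:  v_{2} + v_{5} = v_{3} ; sig = (2; 1)
  {3,4}:  v_{3} + v_{4} = v_{1} ; sig = (2; 1)
  {3,6}:  v_{3} + v_{6} = v_{2} ; sig = (2; 1)
  {1,6}:  v_{1} + v_{6} = v_{2} + v_{4} ; sig = (2; 1,1)
  {0,2,4}:  v_{0} + v_{2} + v_{4} = v_{6} ; sig = (3; 1)

Sorted signature multiset PRS(X):
[(2; —), (2; —), (2; 1), (2; 1), (2; 1), (2; 1,1), (3; 1)]


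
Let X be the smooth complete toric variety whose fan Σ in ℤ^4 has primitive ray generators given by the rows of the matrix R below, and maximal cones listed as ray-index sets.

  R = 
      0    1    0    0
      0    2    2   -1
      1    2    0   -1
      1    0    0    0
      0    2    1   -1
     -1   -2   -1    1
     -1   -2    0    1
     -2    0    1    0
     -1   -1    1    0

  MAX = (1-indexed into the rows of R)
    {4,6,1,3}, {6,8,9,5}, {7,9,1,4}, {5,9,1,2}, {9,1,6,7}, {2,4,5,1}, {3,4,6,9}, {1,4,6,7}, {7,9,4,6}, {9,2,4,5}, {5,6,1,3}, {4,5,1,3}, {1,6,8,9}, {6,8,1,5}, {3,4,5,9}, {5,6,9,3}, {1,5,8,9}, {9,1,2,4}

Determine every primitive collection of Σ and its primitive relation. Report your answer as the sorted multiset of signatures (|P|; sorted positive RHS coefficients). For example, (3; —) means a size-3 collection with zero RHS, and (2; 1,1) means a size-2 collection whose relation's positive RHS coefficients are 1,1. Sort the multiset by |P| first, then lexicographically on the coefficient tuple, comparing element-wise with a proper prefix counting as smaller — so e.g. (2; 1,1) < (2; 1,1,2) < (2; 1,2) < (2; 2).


14 collections generate NE(X_Σ); each relation:

  P = {3,7}:  v_{3} + v_{7} = 0  so sig = (2; —)
  P = {2,6}:  v_{2} + v_{6} = v_{1} + v_{9}  so sig = (2; 1,1)
  P = {4,8}:  v_{4} + v_{8} = v_{1} + v_{9}  so sig = (2; 1,1)
  P = {5,7}:  v_{5} + v_{7} = v_{1} + v_{9}  so sig = (2; 1,1)
  P = {2,3}:  v_{2} + v_{3} = v_{4} + 2·v_{5}  so sig = (2; 1,2)
  P = {3,8}:  v_{3} + v_{8} = 2·v_{5} + v_{6}  so sig = (2; 1,2)
  P = {2,7}:  v_{2} + v_{7} = 2·v_{1} + v_{4} + 2·v_{9}  so sig = (2; 1,2,2)
  P = {2,8}:  v_{2} + v_{8} = 2·v_{1} + v_{5} + 2·v_{9}  so sig = (2; 1,2,2)
  P = {7,8}:  v_{7} + v_{8} = 2·v_{1} + v_{6} + 2·v_{9}  so sig = (2; 1,2,2)
  P = {4,5,6}:  v_{4} + v_{5} + v_{6} = 0  so sig = (3; —)
  P = {1,3,9}:  v_{1} + v_{3} + v_{9} = v_{5}  so sig = (3; 1)
  P = {1,4,5,9}:  v_{1} + v_{4} + v_{5} + v_{9} = v_{2}  so sig = (4; 1)
  P = {1,4,6,9}:  v_{1} + v_{4} + v_{6} + v_{9} = v_{7}  so sig = (4; 1)
  P = {1,5,6,9}:  v_{1} + v_{5} + v_{6} + v_{9} = v_{8}  so sig = (4; 1)

Hence PRS(X_Σ) =
    (2; —)
    (2; 1,1)
    (2; 1,1)
    (2; 1,1)
    (2; 1,2)
    (2; 1,2)
    (2; 1,2,2)
    (2; 1,2,2)
    (2; 1,2,2)
    (3; —)
    (3; 1)
    (4; 1)
    (4; 1)
    (4; 1)


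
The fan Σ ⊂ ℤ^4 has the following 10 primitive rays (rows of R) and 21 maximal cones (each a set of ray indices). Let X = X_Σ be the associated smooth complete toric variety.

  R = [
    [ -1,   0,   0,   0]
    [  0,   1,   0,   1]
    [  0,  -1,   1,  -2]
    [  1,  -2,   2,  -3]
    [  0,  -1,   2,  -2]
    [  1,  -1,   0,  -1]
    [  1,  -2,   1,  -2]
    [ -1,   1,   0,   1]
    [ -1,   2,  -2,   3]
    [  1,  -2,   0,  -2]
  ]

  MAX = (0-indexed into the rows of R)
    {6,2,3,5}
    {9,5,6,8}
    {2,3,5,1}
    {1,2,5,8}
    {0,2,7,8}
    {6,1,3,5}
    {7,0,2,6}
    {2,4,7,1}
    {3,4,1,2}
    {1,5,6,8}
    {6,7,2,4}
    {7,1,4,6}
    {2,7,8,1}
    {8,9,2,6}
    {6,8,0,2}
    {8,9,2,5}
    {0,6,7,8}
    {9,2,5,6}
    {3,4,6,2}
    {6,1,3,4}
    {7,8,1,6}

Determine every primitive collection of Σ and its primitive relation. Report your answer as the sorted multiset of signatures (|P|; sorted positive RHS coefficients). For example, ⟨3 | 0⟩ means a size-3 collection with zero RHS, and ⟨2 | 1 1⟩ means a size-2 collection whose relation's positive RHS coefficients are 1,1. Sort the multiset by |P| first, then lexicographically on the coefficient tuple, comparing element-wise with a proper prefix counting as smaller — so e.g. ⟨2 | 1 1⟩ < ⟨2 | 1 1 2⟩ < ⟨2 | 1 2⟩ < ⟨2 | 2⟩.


Minimal non-faces — 17 found among 10 rays, 21 max cones:

  P = {3,8}:  v_{3} + v_{8} = 0  ⟹  sig = ⟨2 | 0⟩
  P = {5,7}:  v_{5} + v_{7} = 0  ⟹  sig = ⟨2 | 0⟩
  P = {0,1}:  v_{0} + v_{1} = v_{7}  ⟹  sig = ⟨2 | 1⟩
  P = {1,9}:  v_{1} + v_{9} = v_{5}  ⟹  sig = ⟨2 | 1⟩
  P = {3,7}:  v_{3} + v_{7} = v_{4}  ⟹  sig = ⟨2 | 1⟩
  P = {4,5}:  v_{4} + v_{5} = v_{3}  ⟹  sig = ⟨2 | 1⟩
  P = {4,8}:  v_{4} + v_{8} = v_{7}  ⟹  sig = ⟨2 | 1⟩
  P = {4,9}:  v_{4} + v_{9} = v_{2} + v_{6}  ⟹  sig = ⟨2 | 1 1⟩
  P = {0,3}:  v_{0} + v_{3} = v_{2} + v_{6} + v_{7}  ⟹  sig = ⟨2 | 1 1 1⟩
  P = {0,5}:  v_{0} + v_{5} = v_{2} + v_{6} + v_{8}  ⟹  sig = ⟨2 | 1 1 1⟩
  P = {3,9}:  v_{3} + v_{9} = v_{2} + v_{5} + v_{6}  ⟹  sig = ⟨2 | 1 1 1⟩
  P = {7,9}:  v_{7} + v_{9} = v_{2} + v_{6} + v_{8}  ⟹  sig = ⟨2 | 1 1 1⟩
  P = {0,4}:  v_{0} + v_{4} = v_{2} + v_{6} + 2·v_{7}  ⟹  sig = ⟨2 | 1 1 2⟩
  P = {0,9}:  v_{0} + v_{9} = 2·v_{2} + 2·v_{6} + 2·v_{8}  ⟹  sig = ⟨2 | 2 2 2⟩
  P = {1,2,6}:  v_{1} + v_{2} + v_{6} = v_{3}  ⟹  sig = ⟨3 | 1⟩
  P = {2,5,6,8}:  v_{2} + v_{5} + v_{6} + v_{8} = v_{9}  ⟹  sig = ⟨4 | 1⟩
  P = {2,6,7,8}:  v_{2} + v_{6} + v_{7} + v_{8} = v_{0}  ⟹  sig = ⟨4 | 1⟩

Signatures (|P|; sorted positive RHS coefficients), sorted:
    ⟨2 | 0⟩
    ⟨2 | 0⟩
    ⟨2 | 1⟩
    ⟨2 | 1⟩
    ⟨2 | 1⟩
    ⟨2 | 1⟩
    ⟨2 | 1⟩
    ⟨2 | 1 1⟩
    ⟨2 | 1 1 1⟩
    ⟨2 | 1 1 1⟩
    ⟨2 | 1 1 1⟩
    ⟨2 | 1 1 1⟩
    ⟨2 | 1 1 2⟩
    ⟨2 | 2 2 2⟩
    ⟨3 | 1⟩
    ⟨4 | 1⟩
    ⟨4 | 1⟩


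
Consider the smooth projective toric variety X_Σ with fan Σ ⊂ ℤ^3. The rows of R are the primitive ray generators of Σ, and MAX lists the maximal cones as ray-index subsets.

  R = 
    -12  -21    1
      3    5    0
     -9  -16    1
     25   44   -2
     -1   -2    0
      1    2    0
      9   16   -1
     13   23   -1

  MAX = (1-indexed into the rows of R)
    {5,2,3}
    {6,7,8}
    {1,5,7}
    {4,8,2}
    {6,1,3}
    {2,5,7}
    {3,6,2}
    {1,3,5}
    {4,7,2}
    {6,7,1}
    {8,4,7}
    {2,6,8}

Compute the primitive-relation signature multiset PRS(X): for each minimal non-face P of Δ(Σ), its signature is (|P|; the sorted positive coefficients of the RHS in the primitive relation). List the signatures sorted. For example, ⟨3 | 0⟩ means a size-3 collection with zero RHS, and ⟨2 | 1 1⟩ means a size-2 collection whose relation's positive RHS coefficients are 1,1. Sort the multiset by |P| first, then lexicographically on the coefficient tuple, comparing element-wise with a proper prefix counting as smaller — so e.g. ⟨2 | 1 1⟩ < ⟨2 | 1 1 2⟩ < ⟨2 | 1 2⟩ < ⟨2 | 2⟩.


|primitive collections| = 12. Relations:

  P = {3,7}:  v_{3} + v_{7} = 0  →  sig = ⟨2 | 0⟩
  P = {5,6}:  v_{5} + v_{6} = 0  →  sig = ⟨2 | 0⟩
  P = {1,2}:  v_{1} + v_{2} = v_{3}  →  sig = ⟨2 | 1⟩
  P = {1,4}:  v_{1} + v_{4} = v_{8}  →  sig = ⟨2 | 1⟩
  P = {1,8}:  v_{1} + v_{8} = v_{6}  →  sig = ⟨2 | 1⟩
  P = {3,4}:  v_{3} + v_{4} = v_{2} + v_{8}  →  sig = ⟨2 | 1 1⟩
  P = {3,8}:  v_{3} + v_{8} = v_{2} + v_{6}  →  sig = ⟨2 | 1 1⟩
  P = {5,8}:  v_{5} + v_{8} = v_{2} + v_{7}  →  sig = ⟨2 | 1 1⟩
  P = {4,6}:  v_{4} + v_{6} = 2·v_{8}  →  sig = ⟨2 | 2⟩
  P = {4,5}:  v_{4} + v_{5} = 2·v_{2} + 2·v_{7}  →  sig = ⟨2 | 2 2⟩
  P = {2,6,7}:  v_{2} + v_{6} + v_{7} = v_{8}  →  sig = ⟨3 | 1⟩
  P = {2,7,8}:  v_{2} + v_{7} + v_{8} = v_{4}  →  sig = ⟨3 | 1⟩

Signatures (|P|; sorted positive RHS coefficients), sorted:
[⟨2 | 0⟩, ⟨2 | 0⟩, ⟨2 | 1⟩, ⟨2 | 1⟩, ⟨2 | 1⟩, ⟨2 | 1 1⟩, ⟨2 | 1 1⟩, ⟨2 | 1 1⟩, ⟨2 | 2⟩, ⟨2 | 2 2⟩, ⟨3 | 1⟩, ⟨3 | 1⟩]


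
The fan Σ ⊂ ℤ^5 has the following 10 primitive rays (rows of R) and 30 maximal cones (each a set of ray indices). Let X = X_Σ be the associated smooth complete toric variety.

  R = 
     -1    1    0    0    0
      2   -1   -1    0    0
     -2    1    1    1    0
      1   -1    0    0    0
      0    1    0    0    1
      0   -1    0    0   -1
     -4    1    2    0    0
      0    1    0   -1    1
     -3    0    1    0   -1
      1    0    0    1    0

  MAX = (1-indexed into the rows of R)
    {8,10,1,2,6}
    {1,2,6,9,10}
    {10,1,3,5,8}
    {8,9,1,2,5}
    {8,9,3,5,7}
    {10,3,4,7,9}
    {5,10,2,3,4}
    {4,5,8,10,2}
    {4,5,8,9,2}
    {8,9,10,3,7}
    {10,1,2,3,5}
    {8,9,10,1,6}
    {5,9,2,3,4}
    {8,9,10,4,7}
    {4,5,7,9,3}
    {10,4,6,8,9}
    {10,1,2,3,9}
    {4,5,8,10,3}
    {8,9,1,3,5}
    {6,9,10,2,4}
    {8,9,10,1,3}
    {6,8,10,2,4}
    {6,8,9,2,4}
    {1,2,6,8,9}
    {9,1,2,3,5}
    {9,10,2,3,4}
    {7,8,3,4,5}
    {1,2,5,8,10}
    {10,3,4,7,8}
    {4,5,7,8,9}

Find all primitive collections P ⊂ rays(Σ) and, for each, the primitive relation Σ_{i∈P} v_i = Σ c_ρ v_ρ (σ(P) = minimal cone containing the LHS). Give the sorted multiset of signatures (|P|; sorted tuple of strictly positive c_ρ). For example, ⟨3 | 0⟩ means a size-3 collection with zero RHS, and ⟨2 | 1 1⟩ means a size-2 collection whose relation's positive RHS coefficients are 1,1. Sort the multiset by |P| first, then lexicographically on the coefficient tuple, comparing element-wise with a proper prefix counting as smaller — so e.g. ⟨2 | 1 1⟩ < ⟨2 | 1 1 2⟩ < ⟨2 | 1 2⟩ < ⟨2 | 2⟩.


Minimal non-faces — 11 found among 10 rays, 30 max cones:

  {1,4}:  v_{1} + v_{4} = 0  →  sig = ⟨2 | 0⟩
  {5,6}:  v_{5} + v_{6} = 0  →  sig = ⟨2 | 0⟩
  {3,6}:  v_{3} + v_{6} = v_{9} + v_{10}  →  sig = ⟨2 | 1 1⟩
  {1,7}:  v_{1} + v_{7} = v_{3} + v_{8} + v_{9}  →  sig = ⟨2 | 1 1 1⟩
  {2,7}:  v_{2} + v_{7} = v_{4} + v_{5} + v_{9}  →  sig = ⟨2 | 1 1 1⟩
  {6,7}:  v_{6} + v_{7} = v_{4} + v_{8} + 2·v_{9} + v_{10}  →  sig = ⟨2 | 1 1 1 2⟩
  {2,3,8}:  v_{2} + v_{3} + v_{8} = v_{5}  →  sig = ⟨3 | 1⟩
  {5,9,10}:  v_{5} + v_{9} + v_{10} = v_{3}  →  sig = ⟨3 | 1⟩
  {5,7,10}:  v_{5} + v_{7} + v_{10} = 2·v_{3} + v_{4} + v_{8}  →  sig = ⟨3 | 1 1 2⟩
  {2,8,9,10}:  v_{2} + v_{8} + v_{9} + v_{10} = 0  →  sig = ⟨4 | 0⟩
  {3,4,8,9}:  v_{3} + v_{4} + v_{8} + v_{9} = v_{7}  →  sig = ⟨4 | 1⟩

Signatures (|P|; sorted positive RHS coefficients), sorted:
    |P|=2: 6 collections, coeffs (), (), (1,1), (1,1,1), (1,1,1), (1,1,1,2)
    |P|=3: 3 collections, coeffs (1), (1), (1,1,2)
    |P|=4: 2 collections, coeffs (), (1)


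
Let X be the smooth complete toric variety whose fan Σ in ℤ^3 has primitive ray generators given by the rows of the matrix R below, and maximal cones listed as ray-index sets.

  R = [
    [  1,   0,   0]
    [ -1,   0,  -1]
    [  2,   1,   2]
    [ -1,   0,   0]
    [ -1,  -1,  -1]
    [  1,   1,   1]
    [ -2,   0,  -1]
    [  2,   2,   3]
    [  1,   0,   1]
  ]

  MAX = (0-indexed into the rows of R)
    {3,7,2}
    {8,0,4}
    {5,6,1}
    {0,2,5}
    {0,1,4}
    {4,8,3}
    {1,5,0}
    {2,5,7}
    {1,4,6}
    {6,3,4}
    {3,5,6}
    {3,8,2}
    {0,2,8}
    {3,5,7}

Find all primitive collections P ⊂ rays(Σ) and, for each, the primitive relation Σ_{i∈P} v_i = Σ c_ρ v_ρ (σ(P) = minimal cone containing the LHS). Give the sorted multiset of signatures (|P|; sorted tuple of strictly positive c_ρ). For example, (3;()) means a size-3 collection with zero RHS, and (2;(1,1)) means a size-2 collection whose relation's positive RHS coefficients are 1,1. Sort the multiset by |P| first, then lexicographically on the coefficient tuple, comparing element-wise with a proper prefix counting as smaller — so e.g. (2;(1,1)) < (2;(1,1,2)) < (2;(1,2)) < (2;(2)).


The 16 primitive collections of Σ (r=9, n=3):

  • {0,3}:  v_{0} + v_{3} = 0 — sig = (2;())
  • {1,8}:  v_{1} + v_{8} = 0 — sig = (2;())
  • {4,5}:  v_{4} + v_{5} = 0 — sig = (2;())
  • {0,6}:  v_{0} + v_{6} = v_{1} — sig = (2;(1))
  • {1,2}:  v_{1} + v_{2} = v_{5} — sig = (2;(1))
  • {1,3}:  v_{1} + v_{3} = v_{6} — sig = (2;(1))
  • {2,4}:  v_{2} + v_{4} = v_{8} — sig = (2;(1))
  • {5,8}:  v_{5} + v_{8} = v_{2} — sig = (2;(1))
  • {6,8}:  v_{6} + v_{8} = v_{3} — sig = (2;(1))
  • {0,7}:  v_{0} + v_{7} = v_{2} + v_{5} — sig = (2;(1,1))
  • {2,6}:  v_{2} + v_{6} = v_{3} + v_{5} — sig = (2;(1,1))
  • {4,7}:  v_{4} + v_{7} = v_{2} + v_{3} — sig = (2;(1,1))
  • {1,7}:  v_{1} + v_{7} = v_{3} + 2·v_{5} — sig = (2;(1,2))
  • {7,8}:  v_{7} + v_{8} = 2·v_{2} + v_{3} — sig = (2;(1,2))
  • {6,7}:  v_{6} + v_{7} = 2·v_{3} + 2·v_{5} — sig = (2;(2,2))
  • {2,3,5}:  v_{2} + v_{3} + v_{5} = v_{7} — sig = (3;(1))

so the primitive-relation signature multiset is
[(2;()), (2;()), (2;()), (2;(1)), (2;(1)), (2;(1)), (2;(1)), (2;(1)), (2;(1)), (2;(1,1)), (2;(1,1)), (2;(1,1)), (2;(1,2)), (2;(1,2)), (2;(2,2)), (3;(1))]


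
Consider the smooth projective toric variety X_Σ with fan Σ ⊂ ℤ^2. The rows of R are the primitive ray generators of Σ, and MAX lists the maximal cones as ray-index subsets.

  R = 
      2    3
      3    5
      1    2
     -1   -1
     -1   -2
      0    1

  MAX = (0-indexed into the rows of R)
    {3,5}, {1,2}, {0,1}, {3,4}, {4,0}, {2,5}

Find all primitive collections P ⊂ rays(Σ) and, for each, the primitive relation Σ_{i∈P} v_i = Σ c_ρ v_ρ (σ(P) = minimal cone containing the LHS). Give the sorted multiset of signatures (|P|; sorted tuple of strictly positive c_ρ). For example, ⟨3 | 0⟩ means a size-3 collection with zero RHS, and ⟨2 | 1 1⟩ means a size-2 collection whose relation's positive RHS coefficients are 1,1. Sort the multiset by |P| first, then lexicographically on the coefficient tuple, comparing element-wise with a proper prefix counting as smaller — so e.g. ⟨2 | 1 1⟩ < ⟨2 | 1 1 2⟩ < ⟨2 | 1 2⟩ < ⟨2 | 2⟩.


Σ has 9 primitive collections:

  P={2,4}:  v_{2} + v_{4} = 0  ⟹  sig = ⟨2 | 0⟩
  P={0,2}:  v_{0} + v_{2} = v_{1}  ⟹  sig = ⟨2 | 1⟩
  P={0,3}:  v_{0} + v_{3} = v_{2}  ⟹  sig = ⟨2 | 1⟩
  P={1,4}:  v_{1} + v_{4} = v_{0}  ⟹  sig = ⟨2 | 1⟩
  P={2,3}:  v_{2} + v_{3} = v_{5}  ⟹  sig = ⟨2 | 1⟩
  P={4,5}:  v_{4} + v_{5} = v_{3}  ⟹  sig = ⟨2 | 1⟩
  P={0,5}:  v_{0} + v_{5} = 2·v_{2}  ⟹  sig = ⟨2 | 2⟩
  P={1,3}:  v_{1} + v_{3} = 2·v_{2}  ⟹  sig = ⟨2 | 2⟩
  P={1,5}:  v_{1} + v_{5} = 3·v_{2}  ⟹  sig = ⟨2 | 3⟩

Hence PRS(X_Σ) =
{ ⟨2 | 0⟩,  ⟨2 | 1⟩ ×5,  ⟨2 | 2⟩ ×2,  ⟨2 | 3⟩ }


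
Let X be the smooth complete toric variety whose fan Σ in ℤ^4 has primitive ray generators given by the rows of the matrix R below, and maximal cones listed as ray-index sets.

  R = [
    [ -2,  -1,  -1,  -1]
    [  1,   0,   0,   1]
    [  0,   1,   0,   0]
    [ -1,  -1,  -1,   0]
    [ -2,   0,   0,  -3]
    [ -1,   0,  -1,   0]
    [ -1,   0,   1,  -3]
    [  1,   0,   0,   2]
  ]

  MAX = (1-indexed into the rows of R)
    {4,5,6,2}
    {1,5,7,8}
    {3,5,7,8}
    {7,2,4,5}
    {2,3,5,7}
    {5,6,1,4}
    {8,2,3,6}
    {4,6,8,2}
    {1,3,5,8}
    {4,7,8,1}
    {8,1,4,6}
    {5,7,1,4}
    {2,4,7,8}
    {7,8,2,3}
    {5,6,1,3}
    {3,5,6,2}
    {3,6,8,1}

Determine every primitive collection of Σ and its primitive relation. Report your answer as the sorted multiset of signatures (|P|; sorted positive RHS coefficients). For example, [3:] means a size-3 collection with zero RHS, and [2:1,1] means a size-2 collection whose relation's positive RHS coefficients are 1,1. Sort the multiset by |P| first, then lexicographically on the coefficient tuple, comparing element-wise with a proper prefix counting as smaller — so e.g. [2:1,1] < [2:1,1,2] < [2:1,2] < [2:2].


Δ(Σ) — 8 vertices, 7 min non-faces:

  • {1,2}:  v_{1} + v_{2} = v_{4} — sig = [2:1]
  • {3,4}:  v_{3} + v_{4} = v_{6} — sig = [2:1]
  • {6,7}:  v_{6} + v_{7} = v_{5} — sig = [2:1]
  • {2,5,8}:  v_{2} + v_{5} + v_{8} = 0 — sig = [3:]
  • {4,5,8}:  v_{4} + v_{5} + v_{8} = v_{1} — sig = [3:1]
  • {5,6,8}:  v_{5} + v_{6} + v_{8} = v_{1} + v_{3} — sig = [3:1,1]
  • {1,3,7}:  v_{1} + v_{3} + v_{7} = 2·v_{5} + v_{8} — sig = [3:1,2]

Signatures (|P|; sorted positive RHS coefficients), sorted:
    [2:1]
    [2:1]
    [2:1]
    [3:]
    [3:1]
    [3:1,1]
    [3:1,2]


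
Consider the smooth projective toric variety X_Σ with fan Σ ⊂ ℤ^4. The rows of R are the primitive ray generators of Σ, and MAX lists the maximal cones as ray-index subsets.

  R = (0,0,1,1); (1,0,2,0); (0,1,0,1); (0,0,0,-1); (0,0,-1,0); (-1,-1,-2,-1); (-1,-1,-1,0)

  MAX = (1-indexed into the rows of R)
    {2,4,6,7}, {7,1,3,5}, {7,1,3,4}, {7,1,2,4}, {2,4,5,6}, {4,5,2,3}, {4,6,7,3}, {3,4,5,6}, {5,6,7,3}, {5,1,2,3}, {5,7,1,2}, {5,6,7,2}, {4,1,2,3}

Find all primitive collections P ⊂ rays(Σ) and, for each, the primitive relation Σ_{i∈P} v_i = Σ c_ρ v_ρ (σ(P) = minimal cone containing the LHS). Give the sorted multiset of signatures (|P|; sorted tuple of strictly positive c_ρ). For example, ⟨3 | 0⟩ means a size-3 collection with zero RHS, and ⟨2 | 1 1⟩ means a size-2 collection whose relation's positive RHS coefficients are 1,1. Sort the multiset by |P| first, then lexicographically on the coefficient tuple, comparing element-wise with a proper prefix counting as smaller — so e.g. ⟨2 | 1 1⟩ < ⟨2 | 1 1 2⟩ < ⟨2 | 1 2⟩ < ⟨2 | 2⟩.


Minimal non-faces — 5 found among 7 rays, 13 max cones:

  P = {1,6}:  v_{1} + v_{6} = v_{7}  so sig = ⟨2 | 1⟩
  P = {1,4,5}:  v_{1} + v_{4} + v_{5} = 0  so sig = ⟨3 | 0⟩
  P = {2,3,6}:  v_{2} + v_{3} + v_{6} = 0  so sig = ⟨3 | 0⟩
  P = {2,3,7}:  v_{2} + v_{3} + v_{7} = v_{1}  so sig = ⟨3 | 1⟩
  P = {4,5,7}:  v_{4} + v_{5} + v_{7} = v_{6}  so sig = ⟨3 | 1⟩

Sorted signature multiset PRS(X):
{ ⟨2 | 1⟩,  ⟨3 | 0⟩ ×2,  ⟨3 | 1⟩ ×2 }


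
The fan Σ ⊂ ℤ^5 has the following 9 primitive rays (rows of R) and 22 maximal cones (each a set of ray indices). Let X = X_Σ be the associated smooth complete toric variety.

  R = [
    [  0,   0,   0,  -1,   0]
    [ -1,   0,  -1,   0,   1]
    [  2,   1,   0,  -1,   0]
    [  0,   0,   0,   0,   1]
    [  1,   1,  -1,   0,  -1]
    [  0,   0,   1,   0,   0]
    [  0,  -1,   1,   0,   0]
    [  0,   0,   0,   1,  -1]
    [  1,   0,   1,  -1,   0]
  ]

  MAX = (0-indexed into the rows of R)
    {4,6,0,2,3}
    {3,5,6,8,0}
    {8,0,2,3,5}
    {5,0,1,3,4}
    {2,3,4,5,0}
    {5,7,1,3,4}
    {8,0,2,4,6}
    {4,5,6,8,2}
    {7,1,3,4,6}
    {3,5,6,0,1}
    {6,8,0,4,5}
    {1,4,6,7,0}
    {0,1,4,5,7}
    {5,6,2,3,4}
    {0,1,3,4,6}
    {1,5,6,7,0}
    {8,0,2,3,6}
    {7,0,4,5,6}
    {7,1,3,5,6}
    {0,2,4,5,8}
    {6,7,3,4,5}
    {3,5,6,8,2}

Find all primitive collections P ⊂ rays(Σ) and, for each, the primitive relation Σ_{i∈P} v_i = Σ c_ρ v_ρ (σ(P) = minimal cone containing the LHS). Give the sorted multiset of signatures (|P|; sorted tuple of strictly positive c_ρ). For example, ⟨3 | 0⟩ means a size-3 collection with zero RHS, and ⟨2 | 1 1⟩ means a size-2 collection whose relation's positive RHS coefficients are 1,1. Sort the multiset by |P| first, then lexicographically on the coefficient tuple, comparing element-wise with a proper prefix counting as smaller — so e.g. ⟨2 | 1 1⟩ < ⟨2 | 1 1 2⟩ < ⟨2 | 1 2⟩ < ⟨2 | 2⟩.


Σ has 9 primitive collections:

  P={1,8}:  v_{1} + v_{8} = v_{0} + v_{3} ; sig = ⟨2 | 1 1⟩
  P={7,8}:  v_{7} + v_{8} = v_{4} + v_{5} + v_{6} ; sig = ⟨2 | 1 1 1⟩
  P={2,7}:  v_{2} + v_{7} = v_{3} + 2·v_{4} + v_{5} + v_{6} ; sig = ⟨2 | 1 1 1 2⟩
  P={1,2}:  v_{1} + v_{2} = v_{0} + 2·v_{3} + v_{4} ; sig = ⟨2 | 1 1 2⟩
  P={0,3,7}:  v_{0} + v_{3} + v_{7} = 0 ; sig = ⟨3 | 0⟩
  P={3,4,8}:  v_{3} + v_{4} + v_{8} = v_{2} ; sig = ⟨3 | 1⟩
  P={1,4,5,6}:  v_{1} + v_{4} + v_{5} + v_{6} = 0 ; sig = ⟨4 | 0⟩
  P={0,2,5,6}:  v_{0} + v_{2} + v_{5} + v_{6} = 2·v_{8} ; sig = ⟨4 | 2⟩
  P={0,3,4,5,6}:  v_{0} + v_{3} + v_{4} + v_{5} + v_{6} = v_{8} ; sig = ⟨5 | 1⟩

Signatures (|P|; sorted positive RHS coefficients), sorted:
    ⟨2 | 1 1⟩
    ⟨2 | 1 1 1⟩
    ⟨2 | 1 1 1 2⟩
    ⟨2 | 1 1 2⟩
    ⟨3 | 0⟩
    ⟨3 | 1⟩
    ⟨4 | 0⟩
    ⟨4 | 2⟩
    ⟨5 | 1⟩


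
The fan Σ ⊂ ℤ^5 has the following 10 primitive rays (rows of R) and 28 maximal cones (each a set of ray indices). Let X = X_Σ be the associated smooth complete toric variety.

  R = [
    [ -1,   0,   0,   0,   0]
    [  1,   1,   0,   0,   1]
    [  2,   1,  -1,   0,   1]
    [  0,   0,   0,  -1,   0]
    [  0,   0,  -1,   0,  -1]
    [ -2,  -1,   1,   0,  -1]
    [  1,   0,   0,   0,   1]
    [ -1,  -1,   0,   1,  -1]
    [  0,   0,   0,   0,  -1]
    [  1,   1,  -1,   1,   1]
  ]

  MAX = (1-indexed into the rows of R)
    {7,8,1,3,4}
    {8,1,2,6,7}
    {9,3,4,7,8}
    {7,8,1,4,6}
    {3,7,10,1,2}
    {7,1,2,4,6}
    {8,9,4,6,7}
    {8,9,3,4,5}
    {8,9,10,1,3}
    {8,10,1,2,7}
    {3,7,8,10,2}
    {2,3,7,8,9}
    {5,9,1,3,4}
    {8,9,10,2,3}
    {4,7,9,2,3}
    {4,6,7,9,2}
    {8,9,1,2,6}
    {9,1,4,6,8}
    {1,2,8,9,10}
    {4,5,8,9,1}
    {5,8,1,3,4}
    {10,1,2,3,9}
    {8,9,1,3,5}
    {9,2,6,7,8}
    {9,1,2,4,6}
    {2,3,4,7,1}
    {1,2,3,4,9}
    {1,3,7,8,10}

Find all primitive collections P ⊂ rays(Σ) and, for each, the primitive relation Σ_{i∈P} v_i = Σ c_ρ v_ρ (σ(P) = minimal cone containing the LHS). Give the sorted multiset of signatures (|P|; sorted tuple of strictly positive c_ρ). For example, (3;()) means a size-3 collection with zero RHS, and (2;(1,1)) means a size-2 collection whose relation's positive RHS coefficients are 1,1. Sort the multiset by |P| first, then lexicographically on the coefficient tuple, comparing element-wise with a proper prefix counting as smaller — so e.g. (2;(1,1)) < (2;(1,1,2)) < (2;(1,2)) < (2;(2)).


Σ has 12 primitive collections:

  P={3,6}:  v_{3} + v_{6} = 0 ; sig = (2;())
  P={4,10}:  v_{4} + v_{10} = v_{1} + v_{3} ; sig = (2;(1,1))
  P={2,5}:  v_{2} + v_{5} = v_{1} + v_{3} + v_{9} ; sig = (2;(1,1,1))
  P={5,7}:  v_{5} + v_{7} = v_{3} + v_{4} + v_{8} ; sig = (2;(1,1,1))
  P={6,10}:  v_{6} + v_{10} = v_{1} + v_{2} + v_{8} ; sig = (2;(1,1,1))
  P={5,6}:  v_{5} + v_{6} = v_{1} + v_{4} + v_{8} + v_{9} ; sig = (2;(1,1,1,1))
  P={5,10}:  v_{5} + v_{10} = 2·v_{1} + 2·v_{3} + v_{8} + v_{9} ; sig = (2;(1,1,2,2))
  P={1,7,9}:  v_{1} + v_{7} + v_{9} = 0 ; sig = (3;())
  P={2,4,8}:  v_{2} + v_{4} + v_{8} = 0 ; sig = (3;())
  P={7,9,10}:  v_{7} + v_{9} + v_{10} = v_{2} + v_{3} + v_{8} ; sig = (3;(1,1,1))
  P={1,2,3,8}:  v_{1} + v_{2} + v_{3} + v_{8} = v_{10} ; sig = (4;(1))
  P={1,3,4,8,9}:  v_{1} + v_{3} + v_{4} + v_{8} + v_{9} = v_{5} ; sig = (5;(1))

so the primitive-relation signature multiset is
    |P|=2: 7 collections, coeffs (), (1,1), (1,1,1), (1,1,1), (1,1,1), (1,1,1,1), (1,1,2,2)
    |P|=3: 3 collections, coeffs (), (), (1,1,1)
    |P|=4: 1 collection, coeffs (1)
    |P|=5: 1 collection, coeffs (1)


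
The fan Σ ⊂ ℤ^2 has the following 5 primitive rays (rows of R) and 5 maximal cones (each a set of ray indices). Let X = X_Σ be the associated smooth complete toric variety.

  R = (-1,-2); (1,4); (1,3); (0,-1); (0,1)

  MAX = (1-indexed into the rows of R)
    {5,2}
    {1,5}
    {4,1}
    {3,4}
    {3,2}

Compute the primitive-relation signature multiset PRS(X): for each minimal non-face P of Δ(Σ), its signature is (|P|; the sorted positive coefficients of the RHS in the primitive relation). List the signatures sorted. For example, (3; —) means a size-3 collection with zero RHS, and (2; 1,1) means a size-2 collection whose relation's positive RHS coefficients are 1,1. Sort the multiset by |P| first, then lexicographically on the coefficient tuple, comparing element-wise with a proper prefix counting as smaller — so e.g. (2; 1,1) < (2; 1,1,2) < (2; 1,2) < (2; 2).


|primitive collections| = 5. Relations:

  • {4,5}:  v_{4} + v_{5} = 0  ⟹  sig = (2; —)
  • {1,3}:  v_{1} + v_{3} = v_{5}  ⟹  sig = (2; 1)
  • {2,4}:  v_{2} + v_{4} = v_{3}  ⟹  sig = (2; 1)
  • {3,5}:  v_{3} + v_{5} = v_{2}  ⟹  sig = (2; 1)
  • {1,2}:  v_{1} + v_{2} = 2·v_{5}  ⟹  sig = (2; 2)

Sorted signature multiset PRS(X):
    (2; —)
    (2; 1)
    (2; 1)
    (2; 1)
    (2; 2)


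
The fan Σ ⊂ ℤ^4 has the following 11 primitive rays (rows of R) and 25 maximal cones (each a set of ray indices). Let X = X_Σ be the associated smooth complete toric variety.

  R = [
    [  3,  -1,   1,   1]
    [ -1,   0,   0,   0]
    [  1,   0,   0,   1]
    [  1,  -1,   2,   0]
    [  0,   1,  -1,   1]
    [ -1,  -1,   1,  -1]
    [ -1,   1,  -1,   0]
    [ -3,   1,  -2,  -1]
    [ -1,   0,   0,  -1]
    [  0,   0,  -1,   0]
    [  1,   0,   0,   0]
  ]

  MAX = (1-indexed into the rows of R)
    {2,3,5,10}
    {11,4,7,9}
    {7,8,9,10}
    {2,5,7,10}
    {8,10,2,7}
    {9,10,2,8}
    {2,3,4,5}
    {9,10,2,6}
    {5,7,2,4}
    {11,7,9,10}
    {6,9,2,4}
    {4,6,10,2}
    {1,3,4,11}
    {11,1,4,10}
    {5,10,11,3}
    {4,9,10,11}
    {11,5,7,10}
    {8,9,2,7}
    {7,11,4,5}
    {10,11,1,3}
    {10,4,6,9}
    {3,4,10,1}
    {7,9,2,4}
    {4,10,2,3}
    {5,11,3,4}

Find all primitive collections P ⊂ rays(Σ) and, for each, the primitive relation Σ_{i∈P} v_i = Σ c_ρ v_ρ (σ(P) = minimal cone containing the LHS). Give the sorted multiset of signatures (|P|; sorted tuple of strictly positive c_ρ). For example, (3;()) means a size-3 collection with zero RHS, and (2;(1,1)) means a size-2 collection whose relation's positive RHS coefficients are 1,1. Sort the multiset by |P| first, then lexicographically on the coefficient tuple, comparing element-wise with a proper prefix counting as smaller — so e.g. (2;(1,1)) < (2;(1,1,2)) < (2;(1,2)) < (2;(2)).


24 collections generate NE(X_Σ); each relation:

  P = {2,11}:  v_{2} + v_{11} = 0  →  sig = (2;())
  P = {3,9}:  v_{3} + v_{9} = 0  →  sig = (2;())
  P = {1,8}:  v_{1} + v_{8} = v_{10}  →  sig = (2;(1))
  P = {3,7}:  v_{3} + v_{7} = v_{5}  →  sig = (2;(1))
  P = {5,6}:  v_{5} + v_{6} = v_{2}  →  sig = (2;(1))
  P = {5,9}:  v_{5} + v_{9} = v_{7}  →  sig = (2;(1))
  P = {1,7}:  v_{1} + v_{7} = v_{3} + v_{11}  →  sig = (2;(1,1))
  P = {4,8}:  v_{4} + v_{8} = v_{2} + v_{9}  →  sig = (2;(1,1))
  P = {6,7}:  v_{6} + v_{7} = v_{2} + v_{9}  →  sig = (2;(1,1))
  P = {1,2}:  v_{1} + v_{2} = v_{3} + v_{4} + v_{10}  →  sig = (2;(1,1,1))
  P = {1,9}:  v_{1} + v_{9} = v_{4} + v_{10} + v_{11}  →  sig = (2;(1,1,1))
  P = {3,6}:  v_{3} + v_{6} = v_{2} + v_{4} + v_{10}  →  sig = (2;(1,1,1))
  P = {3,8}:  v_{3} + v_{8} = v_{2} + v_{7} + v_{10}  →  sig = (2;(1,1,1))
  P = {6,11}:  v_{6} + v_{11} = v_{4} + v_{9} + v_{10}  →  sig = (2;(1,1,1))
  P = {8,11}:  v_{8} + v_{11} = v_{7} + v_{9} + v_{10}  →  sig = (2;(1,1,1))
  P = {5,8}:  v_{5} + v_{8} = v_{2} + 2·v_{7} + v_{10}  →  sig = (2;(1,1,2))
  P = {1,5}:  v_{1} + v_{5} = 2·v_{3} + v_{11}  →  sig = (2;(1,2))
  P = {6,8}:  v_{6} + v_{8} = 2·v_{2} + 2·v_{9} + v_{10}  →  sig = (2;(1,2,2))
  P = {1,6}:  v_{1} + v_{6} = 2·v_{4} + 2·v_{10}  →  sig = (2;(2,2))
  P = {4,7,10}:  v_{4} + v_{7} + v_{10} = 0  →  sig = (3;())
  P = {4,5,10}:  v_{4} + v_{5} + v_{10} = v_{3}  →  sig = (3;(1))
  P = {2,4,9,10}:  v_{2} + v_{4} + v_{9} + v_{10} = v_{6}  →  sig = (4;(1))
  P = {2,7,9,10}:  v_{2} + v_{7} + v_{9} + v_{10} = v_{8}  →  sig = (4;(1))
  P = {3,4,10,11}:  v_{3} + v_{4} + v_{10} + v_{11} = v_{1}  →  sig = (4;(1))

so the primitive-relation signature multiset is
{ (2;()) ×2,  (2;(1)) ×4,  (2;(1,1)) ×3,  (2;(1,1,1)) ×6,  (2;(1,1,2)),  (2;(1,2)),  (2;(1,2,2)),  (2;(2,2)),  (3;()),  (3;(1)),  (4;(1)) ×3 }


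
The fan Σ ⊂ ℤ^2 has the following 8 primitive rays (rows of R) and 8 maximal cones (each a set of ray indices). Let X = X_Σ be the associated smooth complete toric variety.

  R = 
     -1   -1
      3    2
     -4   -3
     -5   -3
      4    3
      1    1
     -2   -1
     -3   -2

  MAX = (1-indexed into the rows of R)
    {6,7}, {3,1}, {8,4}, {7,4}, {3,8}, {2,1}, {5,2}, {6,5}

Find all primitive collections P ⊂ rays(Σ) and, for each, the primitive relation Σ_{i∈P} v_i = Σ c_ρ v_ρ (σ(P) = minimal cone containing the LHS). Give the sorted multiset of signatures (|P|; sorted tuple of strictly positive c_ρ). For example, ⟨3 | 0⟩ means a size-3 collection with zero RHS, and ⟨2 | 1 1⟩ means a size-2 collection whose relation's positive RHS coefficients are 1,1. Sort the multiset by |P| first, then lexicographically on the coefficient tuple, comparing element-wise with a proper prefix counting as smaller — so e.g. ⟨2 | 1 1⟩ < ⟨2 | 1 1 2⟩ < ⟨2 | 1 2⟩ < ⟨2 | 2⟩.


20 collections generate NE(X_Σ); each relation:

  P = {1,6}:  v_{1} + v_{6} = 0  ⟹  sig = ⟨2 | 0⟩
  P = {2,8}:  v_{2} + v_{8} = 0  ⟹  sig = ⟨2 | 0⟩
  P = {3,5}:  v_{3} + v_{5} = 0  ⟹  sig = ⟨2 | 0⟩
  P = {1,5}:  v_{1} + v_{5} = v_{2}  ⟹  sig = ⟨2 | 1⟩
  P = {1,7}:  v_{1} + v_{7} = v_{8}  ⟹  sig = ⟨2 | 1⟩
  P = {1,8}:  v_{1} + v_{8} = v_{3}  ⟹  sig = ⟨2 | 1⟩
  P = {2,3}:  v_{2} + v_{3} = v_{1}  ⟹  sig = ⟨2 | 1⟩
  P = {2,4}:  v_{2} + v_{4} = v_{7}  ⟹  sig = ⟨2 | 1⟩
  P = {2,6}:  v_{2} + v_{6} = v_{5}  ⟹  sig = ⟨2 | 1⟩
  P = {2,7}:  v_{2} + v_{7} = v_{6}  ⟹  sig = ⟨2 | 1⟩
  P = {3,6}:  v_{3} + v_{6} = v_{8}  ⟹  sig = ⟨2 | 1⟩
  P = {5,8}:  v_{5} + v_{8} = v_{6}  ⟹  sig = ⟨2 | 1⟩
  P = {6,8}:  v_{6} + v_{8} = v_{7}  ⟹  sig = ⟨2 | 1⟩
  P = {7,8}:  v_{7} + v_{8} = v_{4}  ⟹  sig = ⟨2 | 1⟩
  P = {4,5}:  v_{4} + v_{5} = v_{6} + v_{7}  ⟹  sig = ⟨2 | 1 1⟩
  P = {1,4}:  v_{1} + v_{4} = 2·v_{8}  ⟹  sig = ⟨2 | 2⟩
  P = {3,7}:  v_{3} + v_{7} = 2·v_{8}  ⟹  sig = ⟨2 | 2⟩
  P = {4,6}:  v_{4} + v_{6} = 2·v_{7}  ⟹  sig = ⟨2 | 2⟩
  P = {5,7}:  v_{5} + v_{7} = 2·v_{6}  ⟹  sig = ⟨2 | 2⟩
  P = {3,4}:  v_{3} + v_{4} = 3·v_{8}  ⟹  sig = ⟨2 | 3⟩

Sorted signature multiset PRS(X):
{ ⟨2 | 0⟩ ×3,  ⟨2 | 1⟩ ×11,  ⟨2 | 1 1⟩,  ⟨2 | 2⟩ ×4,  ⟨2 | 3⟩ }


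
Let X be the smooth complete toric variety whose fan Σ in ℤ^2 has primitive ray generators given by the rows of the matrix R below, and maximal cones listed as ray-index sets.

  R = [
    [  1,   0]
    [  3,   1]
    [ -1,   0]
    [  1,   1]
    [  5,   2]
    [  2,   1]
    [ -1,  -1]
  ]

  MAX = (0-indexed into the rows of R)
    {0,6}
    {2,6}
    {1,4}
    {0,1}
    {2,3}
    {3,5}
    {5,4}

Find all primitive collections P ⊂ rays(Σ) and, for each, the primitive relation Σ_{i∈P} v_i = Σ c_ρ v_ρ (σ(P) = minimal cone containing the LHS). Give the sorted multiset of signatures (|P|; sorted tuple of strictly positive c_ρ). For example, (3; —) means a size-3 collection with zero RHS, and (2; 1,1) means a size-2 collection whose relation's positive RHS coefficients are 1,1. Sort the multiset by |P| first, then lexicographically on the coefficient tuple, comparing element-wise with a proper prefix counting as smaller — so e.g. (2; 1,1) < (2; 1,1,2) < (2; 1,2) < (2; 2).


Σ has 14 primitive collections:

  {0,2}:  v_{0} + v_{2} = 0  →  sig = (2; —)
  {3,6}:  v_{3} + v_{6} = 0  →  sig = (2; —)
  {0,3}:  v_{0} + v_{3} = v_{5}  →  sig = (2; 1)
  {0,5}:  v_{0} + v_{5} = v_{1}  →  sig = (2; 1)
  {1,2}:  v_{1} + v_{2} = v_{5}  →  sig = (2; 1)
  {1,5}:  v_{1} + v_{5} = v_{4}  →  sig = (2; 1)
  {2,5}:  v_{2} + v_{5} = v_{3}  →  sig = (2; 1)
  {5,6}:  v_{5} + v_{6} = v_{0}  →  sig = (2; 1)
  {4,6}:  v_{4} + v_{6} = v_{0} + v_{1}  →  sig = (2; 1,1)
  {0,4}:  v_{0} + v_{4} = 2·v_{1}  →  sig = (2; 2)
  {1,3}:  v_{1} + v_{3} = 2·v_{5}  →  sig = (2; 2)
  {1,6}:  v_{1} + v_{6} = 2·v_{0}  →  sig = (2; 2)
  {2,4}:  v_{2} + v_{4} = 2·v_{5}  →  sig = (2; 2)
  {3,4}:  v_{3} + v_{4} = 3·v_{5}  →  sig = (2; 3)

Hence PRS(X_Σ) =
    |P|=2: 14 collections, coeffs (), (), (1), (1), (1), (1), (1), (1), (1,1), (2), (2), (2), (2), (3)
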